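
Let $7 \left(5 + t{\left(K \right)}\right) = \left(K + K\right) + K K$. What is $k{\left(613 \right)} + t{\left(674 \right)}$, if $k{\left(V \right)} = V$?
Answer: $\frac{459880}{7} \approx 65697.0$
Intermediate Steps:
$t{\left(K \right)} = -5 + \frac{K^{2}}{7} + \frac{2 K}{7}$ ($t{\left(K \right)} = -5 + \frac{\left(K + K\right) + K K}{7} = -5 + \frac{2 K + K^{2}}{7} = -5 + \frac{K^{2} + 2 K}{7} = -5 + \left(\frac{K^{2}}{7} + \frac{2 K}{7}\right) = -5 + \frac{K^{2}}{7} + \frac{2 K}{7}$)
$k{\left(613 \right)} + t{\left(674 \right)} = 613 + \left(-5 + \frac{674^{2}}{7} + \frac{2}{7} \cdot 674\right) = 613 + \left(-5 + \frac{1}{7} \cdot 454276 + \frac{1348}{7}\right) = 613 + \left(-5 + \frac{454276}{7} + \frac{1348}{7}\right) = 613 + \frac{455589}{7} = \frac{459880}{7}$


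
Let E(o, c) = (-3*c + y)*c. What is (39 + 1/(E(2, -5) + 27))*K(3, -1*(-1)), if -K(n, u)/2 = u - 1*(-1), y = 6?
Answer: -6082/39 ≈ -155.95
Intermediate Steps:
K(n, u) = -2 - 2*u (K(n, u) = -2*(u - 1*(-1)) = -2*(u + 1) = -2*(1 + u) = -2 - 2*u)
E(o, c) = c*(6 - 3*c) (E(o, c) = (-3*c + 6)*c = (6 - 3*c)*c = c*(6 - 3*c))
(39 + 1/(E(2, -5) + 27))*K(3, -1*(-1)) = (39 + 1/(3*(-5)*(2 - 1*(-5)) + 27))*(-2 - (-2)*(-1)) = (39 + 1/(3*(-5)*(2 + 5) + 27))*(-2 - 2*1) = (39 + 1/(3*(-5)*7 + 27))*(-2 - 2) = (39 + 1/(-105 + 27))*(-4) = (39 + 1/(-78))*(-4) = (39 - 1/78)*(-4) = (3041/78)*(-4) = -6082/39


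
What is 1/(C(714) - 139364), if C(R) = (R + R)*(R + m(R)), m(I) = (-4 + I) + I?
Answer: 1/2913700 ≈ 3.4321e-7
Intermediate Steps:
m(I) = -4 + 2*I
C(R) = 2*R*(-4 + 3*R) (C(R) = (R + R)*(R + (-4 + 2*R)) = (2*R)*(-4 + 3*R) = 2*R*(-4 + 3*R))
1/(C(714) - 139364) = 1/(2*714*(-4 + 3*714) - 139364) = 1/(2*714*(-4 + 2142) - 139364) = 1/(2*714*2138 - 139364) = 1/(3053064 - 139364) = 1/2913700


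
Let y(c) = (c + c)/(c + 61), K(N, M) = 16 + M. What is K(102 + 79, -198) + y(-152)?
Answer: -16258/91 ≈ -178.66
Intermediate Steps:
y(c) = 2*c/(61 + c) (y(c) = (2*c)/(61 + c) = 2*c/(61 + c))
K(102 + 79, -198) + y(-152) = (16 - 198) + 2*(-152)/(61 - 152) = -182 + 2*(-152)/(-91) = -182 + 2*(-152)*(-1/91) = -182 + 304/91 = -16258/91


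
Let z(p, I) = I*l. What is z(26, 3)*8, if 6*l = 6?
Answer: 24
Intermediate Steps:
l = 1 (l = (⅙)*6 = 1)
z(p, I) = I (z(p, I) = I*1 = I)
z(26, 3)*8 = 3*8 = 24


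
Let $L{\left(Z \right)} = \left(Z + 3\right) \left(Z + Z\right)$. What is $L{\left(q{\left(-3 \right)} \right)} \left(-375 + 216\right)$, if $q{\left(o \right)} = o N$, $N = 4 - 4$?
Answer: $0$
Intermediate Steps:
$N = 0$
$q{\left(o \right)} = 0$ ($q{\left(o \right)} = o 0 = 0$)
$L{\left(Z \right)} = 2 Z \left(3 + Z\right)$ ($L{\left(Z \right)} = \left(3 + Z\right) 2 Z = 2 Z \left(3 + Z\right)$)
$L{\left(q{\left(-3 \right)} \right)} \left(-375 + 216\right) = 2 \cdot 0 \left(3 + 0\right) \left(-375 + 216\right) = 2 \cdot 0 \cdot 3 \left(-159\right) = 0 \left(-159\right) = 0$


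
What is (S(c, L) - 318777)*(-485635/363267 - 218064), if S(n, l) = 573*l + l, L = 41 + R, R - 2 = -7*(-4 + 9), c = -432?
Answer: 24888460336055755/363267 ≈ 6.8513e+10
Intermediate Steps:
R = -33 (R = 2 - 7*(-4 + 9) = 2 - 7*5 = 2 - 35 = -33)
L = 8 (L = 41 - 33 = 8)
S(n, l) = 574*l
(S(c, L) - 318777)*(-485635/363267 - 218064) = (574*8 - 318777)*(-485635/363267 - 218064) = (4592 - 318777)*(-485635*1/363267 - 218064) = -314185*(-485635/363267 - 218064) = -314185*(-79215940723/363267) = 24888460336055755/363267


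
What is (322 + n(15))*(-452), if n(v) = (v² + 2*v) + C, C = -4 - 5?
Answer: -256736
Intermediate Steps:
C = -9
n(v) = -9 + v² + 2*v (n(v) = (v² + 2*v) - 9 = -9 + v² + 2*v)
(322 + n(15))*(-452) = (322 + (-9 + 15² + 2*15))*(-452) = (322 + (-9 + 225 + 30))*(-452) = (322 + 246)*(-452) = 568*(-452) = -256736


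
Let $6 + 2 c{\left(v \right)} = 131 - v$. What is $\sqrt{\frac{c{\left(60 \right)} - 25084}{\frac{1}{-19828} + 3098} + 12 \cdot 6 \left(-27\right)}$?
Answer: $\frac{3 i \sqrt{818421721851742018}}{61427143} \approx 44.182 i$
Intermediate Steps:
$c{\left(v \right)} = \frac{125}{2} - \frac{v}{2}$ ($c{\left(v \right)} = -3 + \frac{131 - v}{2} = -3 - \left(- \frac{131}{2} + \frac{v}{2}\right) = \frac{125}{2} - \frac{v}{2}$)
$\sqrt{\frac{c{\left(60 \right)} - 25084}{\frac{1}{-19828} + 3098} + 12 \cdot 6 \left(-27\right)} = \sqrt{\frac{\left(\frac{125}{2} - 30\right) - 25084}{\frac{1}{-19828} + 3098} + 12 \cdot 6 \left(-27\right)} = \sqrt{\frac{\left(\frac{125}{2} - 30\right) - 25084}{- \frac{1}{19828} + 3098} + 72 \left(-27\right)} = \sqrt{\frac{\frac{65}{2} - 25084}{\frac{61427143}{19828}} - 1944} = \sqrt{\left(- \frac{50103}{2}\right) \frac{19828}{61427143} - 1944} = \sqrt{- \frac{496721142}{61427143} - 1944} = \sqrt{- \frac{119911087134}{61427143}} = \frac{3 i \sqrt{818421721851742018}}{61427143}$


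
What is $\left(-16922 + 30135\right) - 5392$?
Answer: $7821$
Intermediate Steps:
$\left(-16922 + 30135\right) - 5392 = 13213 - 5392 = 7821$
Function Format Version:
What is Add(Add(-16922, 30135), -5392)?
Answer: 7821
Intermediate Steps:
Add(Add(-16922, 30135), -5392) = Add(13213, -5392) = 7821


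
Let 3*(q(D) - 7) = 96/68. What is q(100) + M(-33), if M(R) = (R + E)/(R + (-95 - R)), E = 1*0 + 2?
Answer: 12592/1615 ≈ 7.7969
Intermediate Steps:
q(D) = 127/17 (q(D) = 7 + (96/68)/3 = 7 + (96*(1/68))/3 = 7 + (1/3)*(24/17) = 7 + 8/17 = 127/17)
E = 2 (E = 0 + 2 = 2)
M(R) = -2/95 - R/95 (M(R) = (R + 2)/(R + (-95 - R)) = (2 + R)/(-95) = (2 + R)*(-1/95) = -2/95 - R/95)
q(100) + M(-33) = 127/17 + (-2/95 - 1/95*(-33)) = 127/17 + (-2/95 + 33/95) = 127/17 + 31/95 = 12592/1615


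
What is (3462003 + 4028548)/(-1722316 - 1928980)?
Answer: -7490551/3651296 ≈ -2.0515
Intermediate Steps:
(3462003 + 4028548)/(-1722316 - 1928980) = 7490551/(-3651296) = 7490551*(-1/3651296) = -7490551/3651296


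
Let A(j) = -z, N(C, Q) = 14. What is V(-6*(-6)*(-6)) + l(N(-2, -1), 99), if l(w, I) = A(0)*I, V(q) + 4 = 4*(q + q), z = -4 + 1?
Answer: -1435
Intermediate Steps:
z = -3
V(q) = -4 + 8*q (V(q) = -4 + 4*(q + q) = -4 + 4*(2*q) = -4 + 8*q)
A(j) = 3 (A(j) = -1*(-3) = 3)
l(w, I) = 3*I
V(-6*(-6)*(-6)) + l(N(-2, -1), 99) = (-4 + 8*(-6*(-6)*(-6))) + 3*99 = (-4 + 8*(36*(-6))) + 297 = (-4 + 8*(-216)) + 297 = (-4 - 1728) + 297 = -1732 + 297 = -1435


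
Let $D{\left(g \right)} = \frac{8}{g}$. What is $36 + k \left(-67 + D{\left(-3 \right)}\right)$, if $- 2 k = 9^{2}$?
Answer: $\frac{5715}{2} \approx 2857.5$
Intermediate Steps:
$k = - \frac{81}{2}$ ($k = - \frac{9^{2}}{2} = \left(- \frac{1}{2}\right) 81 = - \frac{81}{2} \approx -40.5$)
$36 + k \left(-67 + D{\left(-3 \right)}\right) = 36 - \frac{81 \left(-67 + \frac{8}{-3}\right)}{2} = 36 - \frac{81 \left(-67 + 8 \left(- \frac{1}{3}\right)\right)}{2} = 36 - \frac{81 \left(-67 - \frac{8}{3}\right)}{2} = 36 - - \frac{5643}{2} = 36 + \frac{5643}{2} = \frac{5715}{2}$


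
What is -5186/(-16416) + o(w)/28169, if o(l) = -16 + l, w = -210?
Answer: 71187209/231211152 ≈ 0.30789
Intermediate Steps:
-5186/(-16416) + o(w)/28169 = -5186/(-16416) + (-16 - 210)/28169 = -5186*(-1/16416) - 226*1/28169 = 2593/8208 - 226/28169 = 71187209/231211152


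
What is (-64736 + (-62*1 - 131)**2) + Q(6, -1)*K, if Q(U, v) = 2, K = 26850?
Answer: 26213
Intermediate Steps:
(-64736 + (-62*1 - 131)**2) + Q(6, -1)*K = (-64736 + (-62*1 - 131)**2) + 2*26850 = (-64736 + (-62 - 131)**2) + 53700 = (-64736 + (-193)**2) + 53700 = (-64736 + 37249) + 53700 = -27487 + 53700 = 26213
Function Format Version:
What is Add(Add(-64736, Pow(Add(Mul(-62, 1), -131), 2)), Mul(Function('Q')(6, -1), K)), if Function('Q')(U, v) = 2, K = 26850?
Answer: 26213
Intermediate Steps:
Add(Add(-64736, Pow(Add(Mul(-62, 1), -131), 2)), Mul(Function('Q')(6, -1), K)) = Add(Add(-64736, Pow(Add(Mul(-62, 1), -131), 2)), Mul(2, 26850)) = Add(Add(-64736, Pow(Add(-62, -131), 2)), 53700) = Add(Add(-64736, Pow(-193, 2)), 53700) = Add(Add(-64736, 37249), 53700) = Add(-27487, 53700) = 26213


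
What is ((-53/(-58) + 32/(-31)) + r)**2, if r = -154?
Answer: 76787181025/3232804 ≈ 23753.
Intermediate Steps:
((-53/(-58) + 32/(-31)) + r)**2 = ((-53/(-58) + 32/(-31)) - 154)**2 = ((-53*(-1/58) + 32*(-1/31)) - 154)**2 = ((53/58 - 32/31) - 154)**2 = (-213/1798 - 154)**2 = (-277105/1798)**2 = 76787181025/3232804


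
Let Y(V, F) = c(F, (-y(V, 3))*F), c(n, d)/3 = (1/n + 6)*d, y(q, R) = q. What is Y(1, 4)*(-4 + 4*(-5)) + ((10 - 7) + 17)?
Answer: 1820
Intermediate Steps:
c(n, d) = 3*d*(6 + 1/n) (c(n, d) = 3*((1/n + 6)*d) = 3*((6 + 1/n)*d) = 3*(d*(6 + 1/n)) = 3*d*(6 + 1/n))
Y(V, F) = -3*V - 18*F*V (Y(V, F) = 18*((-V)*F) + 3*((-V)*F)/F = 18*(-F*V) + 3*(-F*V)/F = -18*F*V - 3*V = -3*V - 18*F*V)
Y(1, 4)*(-4 + 4*(-5)) + ((10 - 7) + 17) = (3*1*(-1 - 6*4))*(-4 + 4*(-5)) + ((10 - 7) + 17) = (3*1*(-1 - 24))*(-4 - 20) + (3 + 17) = (3*1*(-25))*(-24) + 20 = -75*(-24) + 20 = 1800 + 20 = 1820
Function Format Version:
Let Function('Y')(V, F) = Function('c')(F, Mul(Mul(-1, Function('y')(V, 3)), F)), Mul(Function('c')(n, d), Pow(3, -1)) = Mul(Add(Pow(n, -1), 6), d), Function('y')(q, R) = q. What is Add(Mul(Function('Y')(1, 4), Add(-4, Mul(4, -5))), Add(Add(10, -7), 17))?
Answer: 1820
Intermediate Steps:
Function('c')(n, d) = Mul(3, d, Add(6, Pow(n, -1))) (Function('c')(n, d) = Mul(3, Mul(Add(Pow(n, -1), 6), d)) = Mul(3, Mul(Add(6, Pow(n, -1)), d)) = Mul(3, Mul(d, Add(6, Pow(n, -1)))) = Mul(3, d, Add(6, Pow(n, -1))))
Function('Y')(V, F) = Add(Mul(-3, V), Mul(-18, F, V)) (Function('Y')(V, F) = Add(Mul(18, Mul(Mul(-1, V), F)), Mul(3, Mul(Mul(-1, V), F), Pow(F, -1))) = Add(Mul(18, Mul(-1, F, V)), Mul(3, Mul(-1, F, V), Pow(F, -1))) = Add(Mul(-18, F, V), Mul(-3, V)) = Add(Mul(-3, V), Mul(-18, F, V)))
Add(Mul(Function('Y')(1, 4), Add(-4, Mul(4, -5))), Add(Add(10, -7), 17)) = Add(Mul(Mul(3, 1, Add(-1, Mul(-6, 4))), Add(-4, Mul(4, -5))), Add(Add(10, -7), 17)) = Add(Mul(Mul(3, 1, Add(-1, -24)), Add(-4, -20)), Add(3, 17)) = Add(Mul(Mul(3, 1, -25), -24), 20) = Add(Mul(-75, -24), 20) = Add(1800, 20) = 1820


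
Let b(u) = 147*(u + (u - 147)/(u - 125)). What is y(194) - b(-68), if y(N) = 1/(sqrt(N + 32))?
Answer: 1897623/193 + sqrt(226)/226 ≈ 9832.3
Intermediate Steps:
b(u) = 147*u + 147*(-147 + u)/(-125 + u) (b(u) = 147*(u + (-147 + u)/(-125 + u)) = 147*u + 147*(-147 + u)/(-125 + u))
y(N) = 1/sqrt(32 + N) (y(N) = 1/(sqrt(32 + N)) = 1/sqrt(32 + N))
y(194) - b(-68) = 1/sqrt(32 + 194) - 147*(-147 + (-68)**2 - 124*(-68))/(-125 - 68) = 1/sqrt(226) - 147*(-147 + 4624 + 8432)/(-193) = sqrt(226)/226 - 147*(-1)*12909/193 = sqrt(226)/226 - 1*(-1897623/193) = sqrt(226)/226 + 1897623/193 = 1897623/193 + sqrt(226)/226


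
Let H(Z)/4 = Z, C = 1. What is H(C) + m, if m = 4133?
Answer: 4137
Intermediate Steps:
H(Z) = 4*Z
H(C) + m = 4*1 + 4133 = 4 + 4133 = 4137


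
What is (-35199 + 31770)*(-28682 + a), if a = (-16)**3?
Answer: 112395762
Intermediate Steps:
a = -4096
(-35199 + 31770)*(-28682 + a) = (-35199 + 31770)*(-28682 - 4096) = -3429*(-32778) = 112395762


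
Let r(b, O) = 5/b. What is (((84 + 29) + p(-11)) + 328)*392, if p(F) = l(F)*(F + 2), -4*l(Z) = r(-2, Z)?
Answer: 170667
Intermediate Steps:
l(Z) = 5/8 (l(Z) = -5/(4*(-2)) = -5*(-1)/(4*2) = -¼*(-5/2) = 5/8)
p(F) = 5/4 + 5*F/8 (p(F) = 5*(F + 2)/8 = 5*(2 + F)/8 = 5/4 + 5*F/8)
(((84 + 29) + p(-11)) + 328)*392 = (((84 + 29) + (5/4 + (5/8)*(-11))) + 328)*392 = ((113 + (5/4 - 55/8)) + 328)*392 = ((113 - 45/8) + 328)*392 = (859/8 + 328)*392 = (3483/8)*392 = 170667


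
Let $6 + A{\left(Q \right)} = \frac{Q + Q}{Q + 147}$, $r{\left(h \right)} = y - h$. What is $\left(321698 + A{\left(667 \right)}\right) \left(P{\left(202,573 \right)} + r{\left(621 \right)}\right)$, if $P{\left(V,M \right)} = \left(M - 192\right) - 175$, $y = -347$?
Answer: $- \frac{99768134982}{407} \approx -2.4513 \cdot 10^{8}$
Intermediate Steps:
$r{\left(h \right)} = -347 - h$
$A{\left(Q \right)} = -6 + \frac{2 Q}{147 + Q}$ ($A{\left(Q \right)} = -6 + \frac{Q + Q}{Q + 147} = -6 + \frac{2 Q}{147 + Q}$)
$P{\left(V,M \right)} = -367 + M$ ($P{\left(V,M \right)} = \left(-192 + M\right) - 175 = -367 + M$)
$\left(321698 + A{\left(667 \right)}\right) \left(P{\left(202,573 \right)} + r{\left(621 \right)}\right) = \left(321698 + \frac{2 \left(-441 - 1334\right)}{147 + 667}\right) \left(\left(-367 + 573\right) - 968\right) = \left(321698 + \frac{2 \left(-441 - 1334\right)}{814}\right) \left(206 - 968\right) = \left(321698 + 2 \cdot \frac{1}{814} \left(-1775\right)\right) \left(206 - 968\right) = \left(321698 - \frac{1775}{407}\right) \left(-762\right) = \frac{130929311}{407} \left(-762\right) = - \frac{99768134982}{407}$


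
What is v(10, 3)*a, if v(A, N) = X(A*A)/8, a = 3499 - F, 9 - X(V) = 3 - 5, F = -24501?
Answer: 38500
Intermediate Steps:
X(V) = 11 (X(V) = 9 - (3 - 5) = 9 - 1*(-2) = 9 + 2 = 11)
a = 28000 (a = 3499 - 1*(-24501) = 3499 + 24501 = 28000)
v(A, N) = 11/8
v(10, 3)*a = (11/8)*28000 = 38500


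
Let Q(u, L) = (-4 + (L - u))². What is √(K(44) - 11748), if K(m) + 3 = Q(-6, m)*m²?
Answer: 5*√163393 ≈ 2021.1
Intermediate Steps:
Q(u, L) = (-4 + L - u)²
K(m) = -3 + m²*(-2 - m)² (K(m) = -3 + (4 - 6 - m)²*m² = -3 + (-2 - m)²*m² = -3 + m²*(-2 - m)²)
√(K(44) - 11748) = √((-3 + 44²*(2 + 44)²) - 11748) = √((-3 + 1936*46²) - 11748) = √((-3 + 1936*2116) - 11748) = √((-3 + 4096576) - 11748) = √(4096573 - 11748) = √4084825 = 5*√163393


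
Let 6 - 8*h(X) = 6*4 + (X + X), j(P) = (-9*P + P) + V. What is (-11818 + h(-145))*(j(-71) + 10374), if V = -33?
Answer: -128551656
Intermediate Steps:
j(P) = -33 - 8*P (j(P) = (-9*P + P) - 33 = -8*P - 33 = -33 - 8*P)
h(X) = -9/4 - X/4 (h(X) = 3/4 - (6*4 + (X + X))/8 = 3/4 - (24 + 2*X)/8 = 3/4 + (-3 - X/4) = -9/4 - X/4)
(-11818 + h(-145))*(j(-71) + 10374) = (-11818 + (-9/4 - 1/4*(-145)))*((-33 - 8*(-71)) + 10374) = (-11818 + (-9/4 + 145/4))*((-33 + 568) + 10374) = (-11818 + 34)*(535 + 10374) = -11784*10909 = -128551656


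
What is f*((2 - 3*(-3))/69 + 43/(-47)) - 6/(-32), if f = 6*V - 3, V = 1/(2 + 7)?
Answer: 303587/155664 ≈ 1.9503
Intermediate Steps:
V = ⅑ (V = 1/9 = ⅑ ≈ 0.11111)
f = -7/3 (f = 6*(⅑) - 3 = ⅔ - 3 = -7/3 ≈ -2.3333)
f*((2 - 3*(-3))/69 + 43/(-47)) - 6/(-32) = -7*((2 - 3*(-3))/69 + 43/(-47))/3 - 6/(-32) = -7*((2 + 9)*(1/69) + 43*(-1/47))/3 - 6*(-1/32) = -7*(11*(1/69) - 43/47)/3 + 3/16 = -7*(11/69 - 43/47)/3 + 3/16 = -7/3*(-2450/3243) + 3/16 = 17150/9729 + 3/16 = 303587/155664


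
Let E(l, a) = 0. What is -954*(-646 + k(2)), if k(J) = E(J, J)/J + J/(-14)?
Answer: 4314942/7 ≈ 6.1642e+5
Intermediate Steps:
k(J) = -J/14 (k(J) = 0/J + J/(-14) = 0 + J*(-1/14) = 0 - J/14 = -J/14)
-954*(-646 + k(2)) = -954*(-646 - 1/14*2) = -954*(-646 - ⅐) = -954*(-4523/7) = 4314942/7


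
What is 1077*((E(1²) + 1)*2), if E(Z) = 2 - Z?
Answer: 4308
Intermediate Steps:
1077*((E(1²) + 1)*2) = 1077*(((2 - 1*1²) + 1)*2) = 1077*(((2 - 1*1) + 1)*2) = 1077*(((2 - 1) + 1)*2) = 1077*((1 + 1)*2) = 1077*(2*2) = 1077*4 = 4308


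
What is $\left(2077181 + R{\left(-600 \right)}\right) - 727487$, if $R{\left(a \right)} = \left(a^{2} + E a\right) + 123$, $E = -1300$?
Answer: $2489817$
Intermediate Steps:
$R{\left(a \right)} = 123 + a^{2} - 1300 a$ ($R{\left(a \right)} = \left(a^{2} - 1300 a\right) + 123 = 123 + a^{2} - 1300 a$)
$\left(2077181 + R{\left(-600 \right)}\right) - 727487 = \left(2077181 + \left(123 + \left(-600\right)^{2} - -780000\right)\right) - 727487 = \left(2077181 + \left(123 + 360000 + 780000\right)\right) - 727487 = \left(2077181 + 1140123\right) - 727487 = 3217304 - 727487 = 2489817$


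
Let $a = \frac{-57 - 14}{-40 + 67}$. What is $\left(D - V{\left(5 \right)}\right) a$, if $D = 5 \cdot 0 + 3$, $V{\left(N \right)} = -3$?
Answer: $- \frac{142}{9} \approx -15.778$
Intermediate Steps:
$D = 3$ ($D = 0 + 3 = 3$)
$a = - \frac{71}{27} \approx -2.6296$
$\left(D - V{\left(5 \right)}\right) a = \left(3 - -3\right) \left(- \frac{71}{27}\right) = \left(3 + 3\right) \left(- \frac{71}{27}\right) = 6 \left(- \frac{71}{27}\right) = - \frac{142}{9}$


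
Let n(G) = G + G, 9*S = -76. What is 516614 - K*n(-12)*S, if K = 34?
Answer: 1529170/3 ≈ 5.0972e+5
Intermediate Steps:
S = -76/9 (S = (⅑)*(-76) = -76/9 ≈ -8.4444)
n(G) = 2*G
516614 - K*n(-12)*S = 516614 - 34*(2*(-12))*(-76)/9 = 516614 - 34*(-24)*(-76)/9 = 516614 - (-816)*(-76)/9 = 516614 - 1*20672/3 = 516614 - 20672/3 = 1529170/3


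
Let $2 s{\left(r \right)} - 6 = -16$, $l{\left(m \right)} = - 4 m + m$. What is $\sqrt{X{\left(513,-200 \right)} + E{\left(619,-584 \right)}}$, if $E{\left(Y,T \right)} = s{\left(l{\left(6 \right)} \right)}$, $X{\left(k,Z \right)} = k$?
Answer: $2 \sqrt{127} \approx 22.539$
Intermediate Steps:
$l{\left(m \right)} = - 3 m$
$s{\left(r \right)} = -5$ ($s{\left(r \right)} = 3 + \frac{1}{2} \left(-16\right) = 3 - 8 = -5$)
$E{\left(Y,T \right)} = -5$
$\sqrt{X{\left(513,-200 \right)} + E{\left(619,-584 \right)}} = \sqrt{513 - 5} = \sqrt{508} = 2 \sqrt{127}$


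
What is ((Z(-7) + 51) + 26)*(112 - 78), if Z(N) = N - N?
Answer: 2618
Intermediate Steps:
Z(N) = 0
((Z(-7) + 51) + 26)*(112 - 78) = ((0 + 51) + 26)*(112 - 78) = (51 + 26)*34 = 77*34 = 2618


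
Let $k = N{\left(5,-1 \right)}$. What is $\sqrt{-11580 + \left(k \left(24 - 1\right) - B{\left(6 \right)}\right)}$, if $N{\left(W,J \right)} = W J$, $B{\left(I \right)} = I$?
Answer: $i \sqrt{11701} \approx 108.17 i$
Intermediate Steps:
$N{\left(W,J \right)} = J W$
$k = -5$ ($k = \left(-1\right) 5 = -5$)
$\sqrt{-11580 + \left(k \left(24 - 1\right) - B{\left(6 \right)}\right)} = \sqrt{-11580 - \left(6 + 5 \left(24 - 1\right)\right)} = \sqrt{-11580 - 121} = \sqrt{-11701} = i \sqrt{11701}$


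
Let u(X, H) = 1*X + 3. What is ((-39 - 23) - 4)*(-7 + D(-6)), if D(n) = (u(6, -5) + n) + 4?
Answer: 0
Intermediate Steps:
u(X, H) = 3 + X (u(X, H) = X + 3 = 3 + X)
D(n) = 13 + n (D(n) = ((3 + 6) + n) + 4 = (9 + n) + 4 = 13 + n)
((-39 - 23) - 4)*(-7 + D(-6)) = ((-39 - 23) - 4)*(-7 + (13 - 6)) = (-62 - 4)*(-7 + 7) = -66*0 = 0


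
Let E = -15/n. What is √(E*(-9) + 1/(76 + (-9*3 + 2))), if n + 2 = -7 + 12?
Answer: 2*√29274/51 ≈ 6.7097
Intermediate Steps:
n = 3 (n = -2 + (-7 + 12) = -2 + 5 = 3)
E = -5 (E = -15/3 = -15*⅓ = -5)
√(E*(-9) + 1/(76 + (-9*3 + 2))) = √(-5*(-9) + 1/(76 + (-9*3 + 2))) = √(45 + 1/(76 + (-27 + 2))) = √(45 + 1/(76 - 25)) = √(45 + 1/51) = √(2296/51) = 2*√29274/51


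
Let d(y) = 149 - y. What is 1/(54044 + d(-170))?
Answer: 1/54363 ≈ 1.8395e-5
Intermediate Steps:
1/(54044 + d(-170)) = 1/(54044 + (149 - 1*(-170))) = 1/(54044 + (149 + 170)) = 1/(54044 + 319) = 1/54363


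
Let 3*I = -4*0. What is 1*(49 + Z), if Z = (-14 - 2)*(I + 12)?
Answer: -143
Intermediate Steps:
I = 0 (I = (-4*0)/3 = (1/3)*0 = 0)
Z = -192 (Z = (-14 - 2)*(0 + 12) = -16*12 = -192)
1*(49 + Z) = 1*(49 - 192) = 1*(-143) = -143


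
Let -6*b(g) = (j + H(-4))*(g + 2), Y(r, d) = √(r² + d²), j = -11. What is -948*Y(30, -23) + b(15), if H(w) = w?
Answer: 85/2 - 948*√1429 ≈ -35794.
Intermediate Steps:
Y(r, d) = √(d² + r²)
b(g) = 5 + 5*g/2 (b(g) = -(-11 - 4)*(g + 2)/6 = -(-5)*(2 + g)/2 = -(-30 - 15*g)/6 = 5 + 5*g/2)
-948*Y(30, -23) + b(15) = -948*√((-23)² + 30²) + (5 + (5/2)*15) = -948*√(529 + 900) + (5 + 75/2) = -948*√1429 + 85/2 = 85/2 - 948*√1429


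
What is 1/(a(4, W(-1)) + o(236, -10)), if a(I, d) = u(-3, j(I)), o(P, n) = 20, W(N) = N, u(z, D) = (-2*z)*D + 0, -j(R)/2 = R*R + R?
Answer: -1/220 ≈ -0.0045455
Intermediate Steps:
j(R) = -2*R - 2*R² (j(R) = -2*(R*R + R) = -2*(R² + R) = -2*(R + R²) = -2*R - 2*R²)
u(z, D) = -2*D*z (u(z, D) = -2*D*z + 0 = -2*D*z)
a(I, d) = -12*I*(1 + I) (a(I, d) = -2*(-2*I*(1 + I))*(-3) = -12*I*(1 + I))
1/(a(4, W(-1)) + o(236, -10)) = 1/(-12*4*(1 + 4) + 20) = 1/(-12*4*5 + 20) = 1/(-240 + 20) = 1/(-220) = -1/220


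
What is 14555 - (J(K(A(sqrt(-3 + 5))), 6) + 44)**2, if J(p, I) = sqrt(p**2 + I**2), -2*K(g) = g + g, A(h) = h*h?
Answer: 12579 - 176*sqrt(10) ≈ 12022.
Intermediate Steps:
A(h) = h**2
K(g) = -g (K(g) = -(g + g)/2 = -g)
J(p, I) = sqrt(I**2 + p**2)
14555 - (J(K(A(sqrt(-3 + 5))), 6) + 44)**2 = 14555 - (sqrt(6**2 + (-(sqrt(-3 + 5))**2)**2) + 44)**2 = 14555 - (sqrt(36 + (-(sqrt(2))**2)**2) + 44)**2 = 14555 - (sqrt(36 + (-1*2)**2) + 44)**2 = 14555 - (sqrt(36 + (-2)**2) + 44)**2 = 14555 - (sqrt(36 + 4) + 44)**2 = 14555 - (sqrt(40) + 44)**2 = 14555 - (2*sqrt(10) + 44)**2 = 14555 - (44 + 2*sqrt(10))**2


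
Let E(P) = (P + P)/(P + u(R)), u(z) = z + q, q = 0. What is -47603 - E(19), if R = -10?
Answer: -428465/9 ≈ -47607.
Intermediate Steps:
u(z) = z (u(z) = z + 0 = z)
E(P) = 2*P/(-10 + P) (E(P) = (P + P)/(P - 10) = (2*P)/(-10 + P) = 2*P/(-10 + P))
-47603 - E(19) = -47603 - 2*19/(-10 + 19) = -47603 - 2*19/9 = -47603 - 1*38/9 = -47603 - 38/9 = -428465/9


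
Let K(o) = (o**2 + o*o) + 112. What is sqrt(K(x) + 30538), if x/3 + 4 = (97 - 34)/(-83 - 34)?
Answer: 2*sqrt(1310627)/13 ≈ 176.13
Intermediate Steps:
x = -177/13 (x = -12 + 3*((97 - 34)/(-83 - 34)) = -12 + 3*(63/(-117)) = -12 + 3*(63*(-1/117)) = -12 + 3*(-7/13) = -12 - 21/13 = -177/13 ≈ -13.615)
K(o) = 112 + 2*o**2 (K(o) = (o**2 + o**2) + 112 = 2*o**2 + 112 = 112 + 2*o**2)
sqrt(K(x) + 30538) = sqrt((112 + 2*(-177/13)**2) + 30538) = sqrt((112 + 2*(31329/169)) + 30538) = sqrt((112 + 62658/169) + 30538) = sqrt(81586/169 + 30538) = sqrt(5242508/169) = 2*sqrt(1310627)/13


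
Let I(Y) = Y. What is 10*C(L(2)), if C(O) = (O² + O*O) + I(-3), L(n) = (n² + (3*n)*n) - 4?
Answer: 2850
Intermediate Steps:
L(n) = -4 + 4*n² (L(n) = (n² + 3*n²) - 4 = 4*n² - 4 = -4 + 4*n²)
C(O) = -3 + 2*O² (C(O) = (O² + O*O) - 3 = (O² + O²) - 3 = 2*O² - 3 = -3 + 2*O²)
10*C(L(2)) = 10*(-3 + 2*(-4 + 4*2²)²) = 10*(-3 + 2*(-4 + 4*4)²) = 10*(-3 + 2*(-4 + 16)²) = 10*(-3 + 2*12²) = 10*(-3 + 2*144) = 10*(-3 + 288) = 10*285 = 2850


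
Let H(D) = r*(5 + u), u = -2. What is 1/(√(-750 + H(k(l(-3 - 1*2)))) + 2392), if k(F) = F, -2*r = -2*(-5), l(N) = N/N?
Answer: 2392/5722429 - 3*I*√85/5722429 ≈ 0.000418 - 4.8334e-6*I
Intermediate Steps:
l(N) = 1
r = -5 (r = -(-1)*(-5) = -½*10 = -5)
H(D) = -15 (H(D) = -5*(5 - 2) = -5*3 = -15)
1/(√(-750 + H(k(l(-3 - 1*2)))) + 2392) = 1/(√(-750 - 15) + 2392) = 1/(√(-765) + 2392) = 1/(3*I*√85 + 2392) = 1/(2392 + 3*I*√85)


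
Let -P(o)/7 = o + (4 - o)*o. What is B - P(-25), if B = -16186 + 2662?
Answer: -18774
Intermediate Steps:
B = -13524
P(o) = -7*o - 7*o*(4 - o) (P(o) = -7*(o + (4 - o)*o) = -7*(o + o*(4 - o)) = -7*o - 7*o*(4 - o))
B - P(-25) = -13524 - 7*(-25)*(-5 - 25) = -13524 - 7*(-25)*(-30) = -13524 - 1*5250 = -13524 - 5250 = -18774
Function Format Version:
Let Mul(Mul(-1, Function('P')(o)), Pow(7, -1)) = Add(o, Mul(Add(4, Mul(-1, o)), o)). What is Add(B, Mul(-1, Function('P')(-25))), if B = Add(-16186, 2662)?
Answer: -18774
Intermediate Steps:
B = -13524
Function('P')(o) = Add(Mul(-7, o), Mul(-7, o, Add(4, Mul(-1, o)))) (Function('P')(o) = Mul(-7, Add(o, Mul(Add(4, Mul(-1, o)), o))) = Mul(-7, Add(o, Mul(o, Add(4, Mul(-1, o))))) = Add(Mul(-7, o), Mul(-7, o, Add(4, Mul(-1, o)))))
Add(B, Mul(-1, Function('P')(-25))) = Add(-13524, Mul(-1, Mul(7, -25, Add(-5, -25)))) = Add(-13524, Mul(-1, Mul(7, -25, -30))) = Add(-13524, Mul(-1, 5250)) = Add(-13524, -5250) = -18774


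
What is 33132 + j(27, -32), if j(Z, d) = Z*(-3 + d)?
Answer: 32187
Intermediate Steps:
33132 + j(27, -32) = 33132 + 27*(-3 - 32) = 33132 + 27*(-35) = 33132 - 945 = 32187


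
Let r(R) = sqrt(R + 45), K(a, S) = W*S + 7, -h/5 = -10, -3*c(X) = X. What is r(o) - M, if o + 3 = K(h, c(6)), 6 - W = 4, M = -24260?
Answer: 24260 + 3*sqrt(5) ≈ 24267.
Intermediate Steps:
W = 2 (W = 6 - 1*4 = 6 - 4 = 2)
c(X) = -X/3
h = 50 (h = -5*(-10) = 50)
K(a, S) = 7 + 2*S (K(a, S) = 2*S + 7 = 7 + 2*S)
o = 0 (o = -3 + (7 + 2*(-1/3*6)) = -3 + (7 + 2*(-2)) = -3 + (7 - 4) = -3 + 3 = 0)
r(R) = sqrt(45 + R)
r(o) - M = sqrt(45 + 0) - 1*(-24260) = sqrt(45) + 24260 = 3*sqrt(5) + 24260 = 24260 + 3*sqrt(5)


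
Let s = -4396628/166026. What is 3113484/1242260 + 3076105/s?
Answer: -79303143787249731/682719387410 ≈ -1.1616e+5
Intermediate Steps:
s = -2198314/83013 (s = -4396628*1/166026 = -2198314/83013 ≈ -26.482)
3113484/1242260 + 3076105/s = 3113484/1242260 + 3076105/(-2198314/83013) = 3113484*(1/1242260) + 3076105*(-83013/2198314) = 778371/310565 - 255356704365/2198314 = -79303143787249731/682719387410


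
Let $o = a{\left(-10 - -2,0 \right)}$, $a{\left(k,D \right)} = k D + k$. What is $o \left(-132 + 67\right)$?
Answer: $520$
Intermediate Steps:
$a{\left(k,D \right)} = k + D k$ ($a{\left(k,D \right)} = D k + k = k + D k$)
$o = -8$ ($o = \left(-10 - -2\right) \left(1 + 0\right) = \left(-10 + 2\right) 1 = \left(-8\right) 1 = -8$)
$o \left(-132 + 67\right) = - 8 \left(-132 + 67\right) = \left(-8\right) \left(-65\right) = 520$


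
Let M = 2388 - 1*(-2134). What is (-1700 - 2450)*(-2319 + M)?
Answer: -9142450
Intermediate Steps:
M = 4522 (M = 2388 + 2134 = 4522)
(-1700 - 2450)*(-2319 + M) = (-1700 - 2450)*(-2319 + 4522) = -4150*2203 = -9142450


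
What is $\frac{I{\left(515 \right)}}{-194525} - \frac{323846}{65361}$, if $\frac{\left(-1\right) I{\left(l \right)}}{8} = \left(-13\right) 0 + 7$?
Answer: $- \frac{62992482934}{12714348525} \approx -4.9544$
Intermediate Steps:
$I{\left(l \right)} = -56$ ($I{\left(l \right)} = - 8 \left(\left(-13\right) 0 + 7\right) = - 8 \left(0 + 7\right) = \left(-8\right) 7 = -56$)
$\frac{I{\left(515 \right)}}{-194525} - \frac{323846}{65361} = - \frac{56}{-194525} - \frac{323846}{65361} = \left(-56\right) \left(- \frac{1}{194525}\right) - \frac{323846}{65361} = \frac{56}{194525} - \frac{323846}{65361} = - \frac{62992482934}{12714348525}$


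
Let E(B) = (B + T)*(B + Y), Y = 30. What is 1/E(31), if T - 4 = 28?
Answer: 1/3843 ≈ 0.00026021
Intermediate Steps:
T = 32 (T = 4 + 28 = 32)
E(B) = (30 + B)*(32 + B) (E(B) = (B + 32)*(B + 30) = (32 + B)*(30 + B) = (30 + B)*(32 + B))
1/E(31) = 1/(960 + 31² + 62*31) = 1/(960 + 961 + 1922) = 1/3843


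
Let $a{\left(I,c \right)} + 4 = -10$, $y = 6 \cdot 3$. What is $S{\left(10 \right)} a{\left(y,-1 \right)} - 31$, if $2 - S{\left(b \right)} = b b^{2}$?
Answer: $13941$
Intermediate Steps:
$y = 18$
$a{\left(I,c \right)} = -14$ ($a{\left(I,c \right)} = -4 - 10 = -14$)
$S{\left(b \right)} = 2 - b^{3}$ ($S{\left(b \right)} = 2 - b b^{2} = 2 - b^{3}$)
$S{\left(10 \right)} a{\left(y,-1 \right)} - 31 = \left(2 - 10^{3}\right) \left(-14\right) - 31 = \left(2 - 1000\right) \left(-14\right) - 31 = \left(-998\right) \left(-14\right) - 31 = 13972 - 31 = 13941$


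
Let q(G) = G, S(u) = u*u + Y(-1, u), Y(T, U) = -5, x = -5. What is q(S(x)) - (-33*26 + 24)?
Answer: 854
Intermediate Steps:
S(u) = -5 + u**2 (S(u) = u*u - 5 = u**2 - 5 = -5 + u**2)
q(S(x)) - (-33*26 + 24) = (-5 + (-5)**2) - (-33*26 + 24) = (-5 + 25) - (-858 + 24) = 20 - 1*(-834) = 20 + 834 = 854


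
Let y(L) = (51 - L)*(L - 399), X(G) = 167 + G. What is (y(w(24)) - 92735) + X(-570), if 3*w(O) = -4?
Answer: -1026799/9 ≈ -1.1409e+5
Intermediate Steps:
w(O) = -4/3 (w(O) = (⅓)*(-4) = -4/3)
y(L) = (-399 + L)*(51 - L) (y(L) = (51 - L)*(-399 + L) = (-399 + L)*(51 - L))
(y(w(24)) - 92735) + X(-570) = ((-20349 - (-4/3)² + 450*(-4/3)) - 92735) + (167 - 570) = ((-20349 - 1*16/9 - 600) - 92735) - 403 = ((-20349 - 16/9 - 600) - 92735) - 403 = (-188557/9 - 92735) - 403 = -1023172/9 - 403 = -1026799/9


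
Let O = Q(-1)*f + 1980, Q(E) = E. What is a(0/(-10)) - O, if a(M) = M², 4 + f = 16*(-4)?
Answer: -2048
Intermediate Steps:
f = -68 (f = -4 + 16*(-4) = -4 - 64 = -68)
O = 2048 (O = -1*(-68) + 1980 = 68 + 1980 = 2048)
a(0/(-10)) - O = (0/(-10))² - 1*2048 = (0*(-⅒))² - 2048 = 0² - 2048 = 0 - 2048 = -2048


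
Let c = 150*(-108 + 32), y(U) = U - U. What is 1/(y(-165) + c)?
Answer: -1/11400 ≈ -8.7719e-5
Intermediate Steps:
y(U) = 0
c = -11400 (c = 150*(-76) = -11400)
1/(y(-165) + c) = 1/(0 - 11400) = 1/(-11400) = -1/11400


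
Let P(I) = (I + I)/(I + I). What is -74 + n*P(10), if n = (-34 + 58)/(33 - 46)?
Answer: -986/13 ≈ -75.846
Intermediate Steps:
n = -24/13 (n = 24/(-13) = 24*(-1/13) = -24/13 ≈ -1.8462)
P(I) = 1 (P(I) = (2*I)/((2*I)) = (2*I)*(1/(2*I)) = 1)
-74 + n*P(10) = -74 - 24/13*1 = -74 - 24/13 = -986/13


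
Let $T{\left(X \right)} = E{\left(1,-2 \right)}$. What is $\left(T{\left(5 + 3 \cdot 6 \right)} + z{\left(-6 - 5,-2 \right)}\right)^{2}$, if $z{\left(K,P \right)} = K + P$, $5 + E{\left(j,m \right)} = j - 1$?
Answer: $324$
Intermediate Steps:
$E{\left(j,m \right)} = -6 + j$ ($E{\left(j,m \right)} = -5 + \left(j - 1\right) = -5 + \left(-1 + j\right) = -6 + j$)
$T{\left(X \right)} = -5$ ($T{\left(X \right)} = -6 + 1 = -5$)
$\left(T{\left(5 + 3 \cdot 6 \right)} + z{\left(-6 - 5,-2 \right)}\right)^{2} = \left(-5 - 13\right)^{2} = \left(-18\right)^{2} = 324$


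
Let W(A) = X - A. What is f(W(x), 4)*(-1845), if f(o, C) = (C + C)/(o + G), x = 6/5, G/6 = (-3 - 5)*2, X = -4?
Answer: 36900/253 ≈ 145.85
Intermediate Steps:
G = -96 (G = 6*((-3 - 5)*2) = 6*(-8*2) = 6*(-16) = -96)
x = 6/5 (x = 6*(⅕) = 6/5 ≈ 1.2000)
W(A) = -4 - A
f(o, C) = 2*C/(-96 + o) (f(o, C) = (C + C)/(o - 96) = (2*C)/(-96 + o) = 2*C/(-96 + o))
f(W(x), 4)*(-1845) = (2*4/(-96 + (-4 - 1*6/5)))*(-1845) = (2*4/(-96 + (-4 - 6/5)))*(-1845) = (2*4/(-96 - 26/5))*(-1845) = (2*4/(-506/5))*(-1845) = (2*4*(-5/506))*(-1845) = -20/253*(-1845) = 36900/253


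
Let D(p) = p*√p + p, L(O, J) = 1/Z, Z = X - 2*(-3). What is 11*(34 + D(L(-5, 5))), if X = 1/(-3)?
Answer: 6391/17 + 33*√51/289 ≈ 376.76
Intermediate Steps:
X = -⅓ ≈ -0.33333
Z = 17/3 (Z = -⅓ - 2*(-3) = -⅓ + 6 = 17/3 ≈ 5.6667)
L(O, J) = 3/17 (L(O, J) = 1/(17/3) = 3/17)
D(p) = p + p^(3/2) (D(p) = p^(3/2) + p = p + p^(3/2))
11*(34 + D(L(-5, 5))) = 11*(34 + (3/17 + (3/17)^(3/2))) = 11*(34 + (3/17 + 3*√51/289)) = 11*(581/17 + 3*√51/289) = 6391/17 + 33*√51/289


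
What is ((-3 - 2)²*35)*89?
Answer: 77875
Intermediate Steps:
((-3 - 2)²*35)*89 = ((-5)²*35)*89 = (25*35)*89 = 875*89 = 77875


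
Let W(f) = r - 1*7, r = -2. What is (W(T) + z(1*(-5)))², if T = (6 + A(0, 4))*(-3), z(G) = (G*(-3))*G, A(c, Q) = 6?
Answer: 7056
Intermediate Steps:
z(G) = -3*G² (z(G) = (-3*G)*G = -3*G²)
T = -36 (T = (6 + 6)*(-3) = 12*(-3) = -36)
W(f) = -9 (W(f) = -2 - 1*7 = -2 - 7 = -9)
(W(T) + z(1*(-5)))² = (-9 - 3*(1*(-5))²)² = (-9 - 3*(-5)²)² = (-9 - 3*25)² = (-9 - 75)² = (-84)² = 7056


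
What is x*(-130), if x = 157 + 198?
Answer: -46150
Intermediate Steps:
x = 355
x*(-130) = 355*(-130) = -46150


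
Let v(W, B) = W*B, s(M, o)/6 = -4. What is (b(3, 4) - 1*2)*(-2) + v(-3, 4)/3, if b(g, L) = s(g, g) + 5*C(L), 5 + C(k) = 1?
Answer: 88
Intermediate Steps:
C(k) = -4 (C(k) = -5 + 1 = -4)
s(M, o) = -24 (s(M, o) = 6*(-4) = -24)
b(g, L) = -44 (b(g, L) = -24 + 5*(-4) = -24 - 20 = -44)
v(W, B) = B*W
(b(3, 4) - 1*2)*(-2) + v(-3, 4)/3 = (-44 - 1*2)*(-2) + (4*(-3))/3 = (-44 - 2)*(-2) - 12*⅓ = -46*(-2) - 4 = 92 - 4 = 88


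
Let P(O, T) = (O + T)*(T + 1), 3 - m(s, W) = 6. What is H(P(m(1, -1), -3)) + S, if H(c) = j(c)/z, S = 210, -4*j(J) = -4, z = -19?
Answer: 3989/19 ≈ 209.95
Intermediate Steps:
m(s, W) = -3 (m(s, W) = 3 - 1*6 = 3 - 6 = -3)
j(J) = 1 (j(J) = -¼*(-4) = 1)
P(O, T) = (1 + T)*(O + T) (P(O, T) = (O + T)*(1 + T) = (1 + T)*(O + T))
H(c) = -1/19 (H(c) = 1/(-19) = 1*(-1/19) = -1/19)
H(P(m(1, -1), -3)) + S = -1/19 + 210 = 3989/19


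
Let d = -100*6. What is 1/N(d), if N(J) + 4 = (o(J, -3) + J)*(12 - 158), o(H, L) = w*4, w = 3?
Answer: 1/85844 ≈ 1.1649e-5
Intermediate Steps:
o(H, L) = 12 (o(H, L) = 3*4 = 12)
d = -600
N(J) = -1756 - 146*J (N(J) = -4 + (12 + J)*(12 - 158) = -4 + (12 + J)*(-146) = -4 + (-1752 - 146*J) = -1756 - 146*J)
1/N(d) = 1/(-1756 - 146*(-600)) = 1/(-1756 + 87600) = 1/85844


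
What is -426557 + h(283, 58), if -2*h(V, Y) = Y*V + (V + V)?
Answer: -435047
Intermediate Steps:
h(V, Y) = -V - V*Y/2 (h(V, Y) = -(Y*V + (V + V))/2 = -(V*Y + 2*V)/2 = -(2*V + V*Y)/2 = -V - V*Y/2)
-426557 + h(283, 58) = -426557 - ½*283*(2 + 58) = -426557 - ½*283*60 = -426557 - 8490 = -435047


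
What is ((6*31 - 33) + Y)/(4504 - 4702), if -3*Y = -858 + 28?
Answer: -1289/594 ≈ -2.1700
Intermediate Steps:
Y = 830/3 (Y = -(-858 + 28)/3 = -⅓*(-830) = 830/3 ≈ 276.67)
((6*31 - 33) + Y)/(4504 - 4702) = ((6*31 - 33) + 830/3)/(4504 - 4702) = ((186 - 33) + 830/3)/(-198) = (153 + 830/3)*(-1/198) = (1289/3)*(-1/198) = -1289/594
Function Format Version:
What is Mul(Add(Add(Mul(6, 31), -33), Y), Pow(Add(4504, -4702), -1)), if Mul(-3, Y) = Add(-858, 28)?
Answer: Rational(-1289, 594) ≈ -2.1700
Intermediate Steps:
Y = Rational(830, 3) (Y = Mul(Rational(-1, 3), Add(-858, 28)) = Mul(Rational(-1, 3), -830) = Rational(830, 3) ≈ 276.67)
Mul(Add(Add(Mul(6, 31), -33), Y), Pow(Add(4504, -4702), -1)) = Mul(Add(Add(Mul(6, 31), -33), Rational(830, 3)), Pow(Add(4504, -4702), -1)) = Mul(Add(Add(186, -33), Rational(830, 3)), Pow(-198, -1)) = Mul(Add(153, Rational(830, 3)), Rational(-1, 198)) = Mul(Rational(1289, 3), Rational(-1, 198)) = Rational(-1289, 594)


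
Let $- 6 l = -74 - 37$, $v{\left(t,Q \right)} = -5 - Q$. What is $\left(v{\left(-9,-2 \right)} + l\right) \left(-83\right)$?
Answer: $- \frac{2573}{2} \approx -1286.5$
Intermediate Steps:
$l = \frac{37}{2}$ ($l = - \frac{-74 - 37}{6} = \left(- \frac{1}{6}\right) \left(-111\right) = \frac{37}{2} \approx 18.5$)
$\left(v{\left(-9,-2 \right)} + l\right) \left(-83\right) = \left(\left(-5 - -2\right) + \frac{37}{2}\right) \left(-83\right) = \left(\left(-5 + 2\right) + \frac{37}{2}\right) \left(-83\right) = \left(-3 + \frac{37}{2}\right) \left(-83\right) = \frac{31}{2} \left(-83\right) = - \frac{2573}{2}$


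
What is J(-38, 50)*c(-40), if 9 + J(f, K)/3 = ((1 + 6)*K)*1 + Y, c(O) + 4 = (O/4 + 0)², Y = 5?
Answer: 99648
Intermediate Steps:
c(O) = -4 + O²/16 (c(O) = -4 + (O/4 + 0)² = -4 + (O/4)² = -4 + O²/16)
J(f, K) = -12 + 21*K (J(f, K) = -27 + 3*(((1 + 6)*K)*1 + 5) = -27 + 3*((7*K)*1 + 5) = -27 + 3*(7*K + 5) = -27 + 3*(5 + 7*K) = -27 + (15 + 21*K) = -12 + 21*K)
J(-38, 50)*c(-40) = (-12 + 21*50)*(-4 + (1/16)*(-40)²) = (-12 + 1050)*(-4 + (1/16)*1600) = 1038*(-4 + 100) = 1038*96 = 99648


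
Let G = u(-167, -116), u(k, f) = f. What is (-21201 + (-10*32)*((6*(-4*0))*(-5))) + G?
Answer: -21317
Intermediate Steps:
G = -116
(-21201 + (-10*32)*((6*(-4*0))*(-5))) + G = (-21201 + (-10*32)*((6*(-4*0))*(-5))) - 116 = (-21201 - 320*6*0*(-5)) - 116 = (-21201 - 0*(-5)) - 116 = (-21201 - 320*0) - 116 = (-21201 + 0) - 116 = -21201 - 116 = -21317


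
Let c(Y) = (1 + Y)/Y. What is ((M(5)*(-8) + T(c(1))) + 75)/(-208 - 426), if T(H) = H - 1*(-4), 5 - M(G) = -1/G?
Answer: -197/3170 ≈ -0.062145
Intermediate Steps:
M(G) = 5 + 1/G (M(G) = 5 - (-1)/G = 5 + 1/G)
c(Y) = (1 + Y)/Y
T(H) = 4 + H (T(H) = H + 4 = 4 + H)
((M(5)*(-8) + T(c(1))) + 75)/(-208 - 426) = (((5 + 1/5)*(-8) + (4 + (1 + 1)/1)) + 75)/(-208 - 426) = (((5 + 1/5)*(-8) + (4 + 1*2)) + 75)/(-634) = (((26/5)*(-8) + (4 + 2)) + 75)*(-1/634) = ((-208/5 + 6) + 75)*(-1/634) = (-178/5 + 75)*(-1/634) = (197/5)*(-1/634) = -197/3170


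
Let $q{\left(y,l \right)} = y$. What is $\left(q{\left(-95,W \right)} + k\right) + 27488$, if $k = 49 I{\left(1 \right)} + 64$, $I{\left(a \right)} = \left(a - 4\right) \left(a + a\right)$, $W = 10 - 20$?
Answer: $27163$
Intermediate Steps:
$W = -10$ ($W = 10 - 20 = -10$)
$I{\left(a \right)} = 2 a \left(-4 + a\right)$ ($I{\left(a \right)} = \left(-4 + a\right) 2 a = 2 a \left(-4 + a\right)$)
$k = -230$ ($k = 49 \cdot 2 \cdot 1 \left(-4 + 1\right) + 64 = 49 \cdot 2 \cdot 1 \left(-3\right) + 64 = 49 \left(-6\right) + 64 = -294 + 64 = -230$)
$\left(q{\left(-95,W \right)} + k\right) + 27488 = \left(-95 - 230\right) + 27488 = -325 + 27488 = 27163$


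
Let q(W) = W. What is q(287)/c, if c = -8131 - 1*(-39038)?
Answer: 287/30907 ≈ 0.0092859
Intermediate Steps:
c = 30907 (c = -8131 + 39038 = 30907)
q(287)/c = 287/30907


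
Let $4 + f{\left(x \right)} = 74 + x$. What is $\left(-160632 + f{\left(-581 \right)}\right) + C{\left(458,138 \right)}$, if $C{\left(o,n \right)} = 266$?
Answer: $-160877$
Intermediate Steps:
$f{\left(x \right)} = 70 + x$ ($f{\left(x \right)} = -4 + \left(74 + x\right) = 70 + x$)
$\left(-160632 + f{\left(-581 \right)}\right) + C{\left(458,138 \right)} = \left(-160632 + \left(70 - 581\right)\right) + 266 = \left(-160632 - 511\right) + 266 = -161143 + 266 = -160877$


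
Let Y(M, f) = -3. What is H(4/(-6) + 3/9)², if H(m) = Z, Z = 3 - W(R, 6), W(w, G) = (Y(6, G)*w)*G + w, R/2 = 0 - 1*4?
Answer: 17689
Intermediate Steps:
R = -8 (R = 2*(0 - 1*4) = 2*(0 - 4) = 2*(-4) = -8)
W(w, G) = w - 3*G*w (W(w, G) = (-3*w)*G + w = -3*G*w + w = w - 3*G*w)
Z = -133 (Z = 3 - (-8)*(1 - 3*6) = 3 - (-8)*(1 - 18) = 3 - (-8)*(-17) = 3 - 1*136 = 3 - 136 = -133)
H(m) = -133
H(4/(-6) + 3/9)² = (-133)² = 17689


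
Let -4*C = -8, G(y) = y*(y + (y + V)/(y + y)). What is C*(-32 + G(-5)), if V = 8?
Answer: -11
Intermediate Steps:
G(y) = y*(y + (8 + y)/(2*y)) (G(y) = y*(y + (y + 8)/(y + y)) = y*(y + (8 + y)/((2*y))) = y*(y + (8 + y)*(1/(2*y))) = y*(y + (8 + y)/(2*y)))
C = 2 (C = -(-1)*8*1/4 = -(-1)*8/4 = -1/4*(-8) = 2)
C*(-32 + G(-5)) = 2*(-32 + (4 + (-5)**2 + (1/2)*(-5))) = 2*(-32 + (4 + 25 - 5/2)) = 2*(-32 + 53/2) = 2*(-11/2) = -11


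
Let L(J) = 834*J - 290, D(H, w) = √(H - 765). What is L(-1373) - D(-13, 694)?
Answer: -1145372 - I*√778 ≈ -1.1454e+6 - 27.893*I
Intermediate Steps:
D(H, w) = √(-765 + H)
L(J) = -290 + 834*J
L(-1373) - D(-13, 694) = (-290 + 834*(-1373)) - √(-765 - 13) = (-290 - 1145082) - √(-778) = -1145372 - I*√778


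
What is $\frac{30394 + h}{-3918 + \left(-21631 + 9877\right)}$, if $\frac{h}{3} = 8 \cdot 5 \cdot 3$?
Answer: $- \frac{15377}{7836} \approx -1.9624$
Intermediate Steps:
$h = 360$ ($h = 3 \cdot 8 \cdot 5 \cdot 3 = 3 \cdot 40 \cdot 3 = 3 \cdot 120 = 360$)
$\frac{30394 + h}{-3918 + \left(-21631 + 9877\right)} = \frac{30394 + 360}{-3918 + \left(-21631 + 9877\right)} = \frac{30754}{-3918 - 11754} = \frac{30754}{-15672} = 30754 \left(- \frac{1}{15672}\right) = - \frac{15377}{7836}$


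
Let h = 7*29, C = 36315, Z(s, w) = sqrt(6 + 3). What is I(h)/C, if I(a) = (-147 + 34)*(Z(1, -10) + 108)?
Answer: -4181/12105 ≈ -0.34539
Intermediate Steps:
Z(s, w) = 3 (Z(s, w) = sqrt(9) = 3)
h = 203
I(a) = -12543 (I(a) = (-147 + 34)*(3 + 108) = -113*111 = -12543)
I(h)/C = -12543/36315 = -12543*1/36315 = -4181/12105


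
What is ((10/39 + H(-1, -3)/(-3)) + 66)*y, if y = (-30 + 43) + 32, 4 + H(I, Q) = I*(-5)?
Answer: 38565/13 ≈ 2966.5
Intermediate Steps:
H(I, Q) = -4 - 5*I (H(I, Q) = -4 + I*(-5) = -4 - 5*I)
y = 45 (y = 13 + 32 = 45)
((10/39 + H(-1, -3)/(-3)) + 66)*y = ((10/39 + (-4 - 5*(-1))/(-3)) + 66)*45 = ((10*(1/39) + (-4 + 5)*(-1/3)) + 66)*45 = ((10/39 + 1*(-1/3)) + 66)*45 = ((10/39 - 1/3) + 66)*45 = (-1/13 + 66)*45 = (857/13)*45 = 38565/13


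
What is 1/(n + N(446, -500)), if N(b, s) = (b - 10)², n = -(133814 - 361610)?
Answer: 1/417892 ≈ 2.3930e-6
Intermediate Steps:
n = 227796 (n = -1*(-227796) = 227796)
N(b, s) = (-10 + b)²
1/(n + N(446, -500)) = 1/(227796 + (-10 + 446)²) = 1/(227796 + 436²) = 1/(227796 + 190096) = 1/417892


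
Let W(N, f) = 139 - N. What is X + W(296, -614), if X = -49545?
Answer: -49702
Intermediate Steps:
X + W(296, -614) = -49545 + (139 - 1*296) = -49545 + (139 - 296) = -49545 - 157 = -49702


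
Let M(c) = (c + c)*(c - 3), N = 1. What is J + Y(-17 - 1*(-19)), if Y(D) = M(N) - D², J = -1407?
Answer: -1415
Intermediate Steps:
M(c) = 2*c*(-3 + c) (M(c) = (2*c)*(-3 + c) = 2*c*(-3 + c))
Y(D) = -4 - D² (Y(D) = 2*1*(-3 + 1) - D² = 2*1*(-2) - D² = -4 - D²)
J + Y(-17 - 1*(-19)) = -1407 + (-4 - (-17 - 1*(-19))²) = -1407 + (-4 - (-17 + 19)²) = -1407 + (-4 - 1*2²) = -1407 + (-4 - 1*4) = -1407 + (-4 - 4) = -1407 - 8 = -1415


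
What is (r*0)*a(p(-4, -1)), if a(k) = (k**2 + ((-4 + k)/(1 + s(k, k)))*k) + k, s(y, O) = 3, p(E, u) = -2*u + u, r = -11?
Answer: 0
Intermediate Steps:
p(E, u) = -u
a(k) = k + k**2 + k*(-1 + k/4) (a(k) = (k**2 + ((-4 + k)/(1 + 3))*k) + k = (k**2 + ((-4 + k)/4)*k) + k = (k**2 + ((-4 + k)*(1/4))*k) + k = (k**2 + (-1 + k/4)*k) + k = (k**2 + k*(-1 + k/4)) + k = k + k**2 + k*(-1 + k/4))
(r*0)*a(p(-4, -1)) = (-11*0)*(5*(-1*(-1))**2/4) = 0*((5/4)*1**2) = 0*((5/4)*1) = 0*(5/4) = 0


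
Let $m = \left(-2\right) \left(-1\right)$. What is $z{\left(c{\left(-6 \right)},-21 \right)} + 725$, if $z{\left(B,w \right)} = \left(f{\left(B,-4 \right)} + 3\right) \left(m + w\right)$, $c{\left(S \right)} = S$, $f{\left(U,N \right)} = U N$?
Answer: $212$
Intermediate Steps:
$f{\left(U,N \right)} = N U$
$m = 2$
$z{\left(B,w \right)} = \left(2 + w\right) \left(3 - 4 B\right)$ ($z{\left(B,w \right)} = \left(- 4 B + 3\right) \left(2 + w\right) = \left(3 - 4 B\right) \left(2 + w\right) = \left(2 + w\right) \left(3 - 4 B\right)$)
$z{\left(c{\left(-6 \right)},-21 \right)} + 725 = \left(6 - -48 + 3 \left(-21\right) - \left(-24\right) \left(-21\right)\right) + 725 = \left(6 + 48 - 63 - 504\right) + 725 = -513 + 725 = 212$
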